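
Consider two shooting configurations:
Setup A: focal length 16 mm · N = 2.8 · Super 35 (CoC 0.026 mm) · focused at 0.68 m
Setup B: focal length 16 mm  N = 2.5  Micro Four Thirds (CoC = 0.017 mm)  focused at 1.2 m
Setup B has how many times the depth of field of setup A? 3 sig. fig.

1.84

Setup A: H = 16²/(2.8×0.026) + 16 ≈ 3532.5 mm; DoF = Df − Dn = 838.29 − 571.99 ≈ 266.30 mm.
Setup B: H = 16²/(2.5×0.017) + 16 ≈ 6039.5 mm; DoF = Df − Dn = 1493.58 − 1002.87 ≈ 490.71 mm.
Ratio = 490.71 / 266.30 ≈ 1.84.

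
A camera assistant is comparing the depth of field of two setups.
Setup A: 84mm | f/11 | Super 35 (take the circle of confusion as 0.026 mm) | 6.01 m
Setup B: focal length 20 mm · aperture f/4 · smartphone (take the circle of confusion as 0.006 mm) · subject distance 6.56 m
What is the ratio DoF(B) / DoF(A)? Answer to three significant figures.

1.99

Setup A: H = 84²/(11×0.026) + 84 ≈ 24755.3 mm; DoF = Df − Dn = 7910.0 − 4846.0 ≈ 3064.0 mm.
Setup B: H = 20²/(4×0.006) + 20 ≈ 16686.7 mm; DoF = Df − Dn = 10796.6 − 4711.3 ≈ 6085.3 mm.
Ratio = 6085.3 / 3064.0 ≈ 1.99.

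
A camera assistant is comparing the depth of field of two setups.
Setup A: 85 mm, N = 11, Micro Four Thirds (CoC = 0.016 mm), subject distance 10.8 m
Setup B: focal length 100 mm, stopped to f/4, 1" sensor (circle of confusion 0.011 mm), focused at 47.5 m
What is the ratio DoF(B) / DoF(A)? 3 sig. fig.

Setup A: H = 85²/(11×0.016) + 85 ≈ 41136.1 mm; DoF = Df − Dn = 14614.7 − 8564.5 ≈ 6050.2 mm.
Setup B: H = 100²/(4×0.011) + 100 ≈ 227372.7 mm; DoF = Df − Dn = 60017 − 39303 ≈ 20714 mm.
Ratio = 20714 / 6050.2 ≈ 3.42.

3.42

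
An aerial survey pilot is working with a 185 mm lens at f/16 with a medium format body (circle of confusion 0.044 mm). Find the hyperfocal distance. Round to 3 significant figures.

48.8 m

Hyperfocal distance H = f²/(N·c) + f = 185²/(16 × 0.044) + 185 = 34225/0.704 + 185 ≈ 48800.1 mm ≈ 48.8 m.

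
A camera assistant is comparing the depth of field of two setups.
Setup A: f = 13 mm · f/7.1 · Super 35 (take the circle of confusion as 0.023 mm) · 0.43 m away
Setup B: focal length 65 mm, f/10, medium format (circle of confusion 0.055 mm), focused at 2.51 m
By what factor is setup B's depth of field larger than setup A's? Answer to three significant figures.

4.30

Setup A: H = 13²/(7.1×0.023) + 13 ≈ 1047.9 mm; DoF = Df − Dn = 720.19 − 306.50 ≈ 413.69 mm.
Setup B: H = 65²/(10×0.055) + 65 ≈ 7746.8 mm; DoF = Df − Dn = 3681.9 − 1904.0 ≈ 1777.9 mm.
Ratio = 1777.9 / 413.69 ≈ 4.30.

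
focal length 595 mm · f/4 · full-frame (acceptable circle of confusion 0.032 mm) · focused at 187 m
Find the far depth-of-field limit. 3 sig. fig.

Hyperfocal distance H = f²/(N·c) + f = 595²/(4 × 0.032) + 595 = 354025/0.128 + 595 ≈ 2766415.3 mm ≈ 2766 m.
Far limit Df = s·(H − f)/(H − s) = 187000 × (2766415.3 − 595) / (2766415.3 − 187000) = 187000 × 2765820.3 / 2579415.3 ≈ 200514 mm ≈ 201 m.

201 m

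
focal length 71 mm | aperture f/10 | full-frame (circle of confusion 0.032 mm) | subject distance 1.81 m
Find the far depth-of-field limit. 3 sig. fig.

Hyperfocal distance H = f²/(N·c) + f = 71²/(10 × 0.032) + 71 = 5041/0.32 + 71 ≈ 15824.1 mm ≈ 15.82 m.
Far limit Df = s·(H − f)/(H − s) = 1810 × (15824.1 − 71) / (15824.1 − 1810) = 1810 × 15753.1 / 14014.1 ≈ 2034.6 mm ≈ 2.03 m.

2.03 m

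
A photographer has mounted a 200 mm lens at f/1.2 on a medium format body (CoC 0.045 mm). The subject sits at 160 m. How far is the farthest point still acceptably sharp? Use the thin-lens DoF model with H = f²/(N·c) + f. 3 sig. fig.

Hyperfocal distance H = f²/(N·c) + f = 200²/(1.2 × 0.045) + 200 = 40000/0.054 + 200 ≈ 740940.7 mm ≈ 740.9 m.
Far limit Df = s·(H − f)/(H − s) = 160000 × (740940.7 − 200) / (740940.7 − 160000) = 160000 × 740740.7 / 580940.7 ≈ 204011 mm ≈ 204 m.

204 m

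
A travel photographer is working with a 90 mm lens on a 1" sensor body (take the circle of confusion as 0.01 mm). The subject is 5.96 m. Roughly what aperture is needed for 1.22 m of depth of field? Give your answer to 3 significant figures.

Write h = H − f = f²/(N·c). The thin-lens limits are Dn = s·h/(h + (s−f)) and Df = s·h/(h − (s−f)), so DoF = Df − Dn = 2·s·(s−f)·h / (h² − (s−f)²).
That is a quadratic in h: DoF·h² − 2·s·(s−f)·h − DoF·(s−f)² = 0 ⇒ h = (s−f)·(s + √(s² + DoF²)) / DoF = 5870 × (5960 + √(5960² + 1220²)) / 1220 = 5870 × (5960 + 6083.58) / 1220 ≈ 57947 mm.
Then N = f²/(c·h) = 90² / (0.01 × 57947) = 8100 / 579.47 ≈ 14.

f/14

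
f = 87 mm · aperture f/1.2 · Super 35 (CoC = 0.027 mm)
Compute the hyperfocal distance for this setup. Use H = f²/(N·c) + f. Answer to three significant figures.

Hyperfocal distance H = f²/(N·c) + f = 87²/(1.2 × 0.027) + 87 = 7569/0.0324 + 87 ≈ 233698.1 mm ≈ 234 m.

234 m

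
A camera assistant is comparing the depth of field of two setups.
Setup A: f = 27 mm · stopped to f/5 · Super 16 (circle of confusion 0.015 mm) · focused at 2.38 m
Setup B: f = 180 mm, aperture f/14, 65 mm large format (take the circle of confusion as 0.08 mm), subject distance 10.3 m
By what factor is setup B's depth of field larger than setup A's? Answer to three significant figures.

Setup A: H = 27²/(5×0.015) + 27 ≈ 9747.0 mm; DoF = Df − Dn = 3140.2 − 1916.1 ≈ 1224.1 mm.
Setup B: H = 180²/(14×0.08) + 180 ≈ 29108.6 mm; DoF = Df − Dn = 15841.9 − 7630.6 ≈ 8211.3 mm.
Ratio = 8211.3 / 1224.1 ≈ 6.71.

6.71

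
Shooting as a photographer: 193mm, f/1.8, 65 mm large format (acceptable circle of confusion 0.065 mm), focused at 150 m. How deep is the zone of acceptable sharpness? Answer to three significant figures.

181 m

Hyperfocal distance H = f²/(N·c) + f = 193²/(1.8 × 0.065) + 193 = 37249/0.117 + 193 ≈ 318560.5 mm ≈ 318.6 m.
Near limit Dn = s·(H − f)/(H + s − 2f) = 150000 × (318560.5 − 193) / (318560.5 + 150000 − 2 × 193) = 150000 × 318367.5 / 468174.5 ≈ 102003 mm.
Far limit Df = s·(H − f)/(H − s) = 150000 × (318560.5 − 193) / (318560.5 − 150000) = 150000 × 318367.5 / 168560.5 ≈ 283311 mm.
Depth of field = Df − Dn = 283311 − 102003 ≈ 181308 mm ≈ 181 m.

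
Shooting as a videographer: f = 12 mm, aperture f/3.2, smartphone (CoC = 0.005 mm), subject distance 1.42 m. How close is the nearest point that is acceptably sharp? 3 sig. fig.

Hyperfocal distance H = f²/(N·c) + f = 12²/(3.2 × 0.005) + 12 = 144/0.016 + 12 ≈ 9012.0 mm ≈ 9.012 m.
Near limit Dn = s·(H − f)/(H + s − 2f) = 1420 × (9012.0 − 12) / (9012.0 + 1420 − 2 × 12) = 1420 × 9000.0 / 10408.0 ≈ 1227.9 mm ≈ 1.23 m.

1.23 m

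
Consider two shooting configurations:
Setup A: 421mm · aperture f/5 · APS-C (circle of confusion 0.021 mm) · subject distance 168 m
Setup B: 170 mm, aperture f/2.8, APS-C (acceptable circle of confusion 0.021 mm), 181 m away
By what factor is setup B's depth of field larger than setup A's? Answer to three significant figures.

4.57

Setup A: H = 421²/(5×0.021) + 421 ≈ 1688430.5 mm; DoF = Df − Dn = 186517 − 152828 ≈ 33689 mm.
Setup B: H = 170²/(2.8×0.021) + 170 ≈ 491666.6 mm; DoF = Df − Dn = 286355 − 132318 ≈ 154037 mm.
Ratio = 154037 / 33689 ≈ 4.57.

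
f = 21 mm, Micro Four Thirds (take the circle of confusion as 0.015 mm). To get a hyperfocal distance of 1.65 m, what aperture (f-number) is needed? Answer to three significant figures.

Rearrange H = f²/(N·c) + f for N: N = f² / ((H − f)·c).
N = 21² / ((1650 − 21) × 0.015) = 441 / 24.43 ≈ 18.

f/18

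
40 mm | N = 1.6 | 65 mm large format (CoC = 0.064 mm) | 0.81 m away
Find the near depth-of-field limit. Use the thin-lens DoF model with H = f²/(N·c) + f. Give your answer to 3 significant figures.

Hyperfocal distance H = f²/(N·c) + f = 40²/(1.6 × 0.064) + 40 = 1600/0.1024 + 40 ≈ 15665.0 mm ≈ 15.66 m.
Near limit Dn = s·(H − f)/(H + s − 2f) = 810 × (15665.0 − 40) / (15665.0 + 810 − 2 × 40) = 810 × 15625.0 / 16395.0 ≈ 771.96 mm ≈ 0.772 m.

0.772 m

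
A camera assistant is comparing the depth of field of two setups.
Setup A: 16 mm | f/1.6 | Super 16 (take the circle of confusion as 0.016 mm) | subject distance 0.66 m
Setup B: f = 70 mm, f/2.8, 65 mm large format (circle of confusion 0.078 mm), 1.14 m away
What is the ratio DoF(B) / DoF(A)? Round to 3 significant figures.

Setup A: H = 16²/(1.6×0.016) + 16 ≈ 10016.0 mm; DoF = Df − Dn = 705.430 − 620.068 ≈ 85.362 mm.
Setup B: H = 70²/(2.8×0.078) + 70 ≈ 22505.9 mm; DoF = Df − Dn = 1197.09 − 1088.11 ≈ 108.98 mm.
Ratio = 108.98 / 85.362 ≈ 1.28.

1.28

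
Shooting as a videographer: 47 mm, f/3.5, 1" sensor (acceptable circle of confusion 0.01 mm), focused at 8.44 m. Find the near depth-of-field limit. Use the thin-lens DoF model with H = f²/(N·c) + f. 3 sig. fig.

7.45 m

Hyperfocal distance H = f²/(N·c) + f = 47²/(3.5 × 0.01) + 47 = 2209/0.035 + 47 ≈ 63161.3 mm ≈ 63.16 m.
Near limit Dn = s·(H − f)/(H + s − 2f) = 8440 × (63161.3 − 47) / (63161.3 + 8440 − 2 × 47) = 8440 × 63114.3 / 71507.3 ≈ 7449.4 mm ≈ 7.45 m.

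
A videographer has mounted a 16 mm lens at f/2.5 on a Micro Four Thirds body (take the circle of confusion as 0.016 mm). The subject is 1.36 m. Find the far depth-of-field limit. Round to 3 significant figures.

1.72 m

Hyperfocal distance H = f²/(N·c) + f = 16²/(2.5 × 0.016) + 16 = 256/0.04 + 16 ≈ 6416.0 mm ≈ 6.416 m.
Far limit Df = s·(H − f)/(H − s) = 1360 × (6416.0 − 16) / (6416.0 − 1360) = 1360 × 6400.0 / 5056.0 ≈ 1721.5 mm ≈ 1.72 m.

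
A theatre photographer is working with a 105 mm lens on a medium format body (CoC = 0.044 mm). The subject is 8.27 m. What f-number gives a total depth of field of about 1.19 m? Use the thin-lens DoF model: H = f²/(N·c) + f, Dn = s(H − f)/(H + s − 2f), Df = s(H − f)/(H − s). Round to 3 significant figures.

Write h = H − f = f²/(N·c). The thin-lens limits are Dn = s·h/(h + (s−f)) and Df = s·h/(h − (s−f)), so DoF = Df − Dn = 2·s·(s−f)·h / (h² − (s−f)²).
That is a quadratic in h: DoF·h² − 2·s·(s−f)·h − DoF·(s−f)² = 0 ⇒ h = (s−f)·(s + √(s² + DoF²)) / DoF = 8165 × (8270 + √(8270² + 1190²)) / 1190 = 8165 × (8270 + 8355.18) / 1190 ≈ 114071 mm.
Then N = f²/(c·h) = 105² / (0.044 × 114071) = 11025 / 5019.1 ≈ 2.20.

f/2.20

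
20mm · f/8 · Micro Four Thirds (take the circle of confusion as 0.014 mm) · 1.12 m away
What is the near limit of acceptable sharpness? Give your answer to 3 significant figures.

0.856 m

Hyperfocal distance H = f²/(N·c) + f = 20²/(8 × 0.014) + 20 = 400/0.112 + 20 ≈ 3591.4 mm ≈ 3.591 m.
Near limit Dn = s·(H − f)/(H + s − 2f) = 1120 × (3591.4 − 20) / (3591.4 + 1120 − 2 × 20) = 1120 × 3571.4 / 4671.4 ≈ 856.27 mm ≈ 0.856 m.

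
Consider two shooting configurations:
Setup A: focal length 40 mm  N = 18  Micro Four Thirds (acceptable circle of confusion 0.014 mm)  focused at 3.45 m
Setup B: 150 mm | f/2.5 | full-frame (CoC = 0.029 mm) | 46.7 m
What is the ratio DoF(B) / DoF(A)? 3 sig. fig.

2.75

Setup A: H = 40²/(18×0.014) + 40 ≈ 6389.2 mm; DoF = Df − Dn = 7452.6 − 2244.5 ≈ 5208.1 mm.
Setup B: H = 150²/(2.5×0.029) + 150 ≈ 310494.8 mm; DoF = Df − Dn = 54941 − 40609 ≈ 14332 mm.
Ratio = 14332 / 5208.1 ≈ 2.75.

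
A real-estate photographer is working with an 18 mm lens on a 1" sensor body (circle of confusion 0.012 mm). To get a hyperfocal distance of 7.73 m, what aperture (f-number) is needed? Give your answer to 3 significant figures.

f/3.50

Rearrange H = f²/(N·c) + f for N: N = f² / ((H − f)·c).
N = 18² / ((7730 − 18) × 0.012) = 324 / 92.54 ≈ 3.50.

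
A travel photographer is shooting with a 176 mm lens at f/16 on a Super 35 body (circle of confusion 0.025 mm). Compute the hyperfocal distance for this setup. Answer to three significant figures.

77.6 m

Hyperfocal distance H = f²/(N·c) + f = 176²/(16 × 0.025) + 176 = 30976/0.4 + 176 ≈ 77616.0 mm ≈ 77.6 m.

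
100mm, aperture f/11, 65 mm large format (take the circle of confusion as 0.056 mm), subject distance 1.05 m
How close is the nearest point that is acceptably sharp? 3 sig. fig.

Hyperfocal distance H = f²/(N·c) + f = 100²/(11 × 0.056) + 100 = 10000/0.616 + 100 ≈ 16333.8 mm ≈ 16.33 m.
Near limit Dn = s·(H − f)/(H + s − 2f) = 1050 × (16333.8 − 100) / (16333.8 + 1050 − 2 × 100) = 1050 × 16233.8 / 17183.8 ≈ 991.95 mm ≈ 0.992 m.

0.992 m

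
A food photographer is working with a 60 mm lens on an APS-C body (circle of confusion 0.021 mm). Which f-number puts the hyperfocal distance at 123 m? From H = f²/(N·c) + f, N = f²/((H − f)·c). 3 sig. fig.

Rearrange H = f²/(N·c) + f for N: N = f² / ((H − f)·c).
N = 60² / ((123000 − 60) × 0.021) = 3600 / 2582 ≈ 1.39.

f/1.39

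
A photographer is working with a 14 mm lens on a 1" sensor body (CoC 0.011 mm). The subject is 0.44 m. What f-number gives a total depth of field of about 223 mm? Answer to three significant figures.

Write h = H − f = f²/(N·c). The thin-lens limits are Dn = s·h/(h + (s−f)) and Df = s·h/(h − (s−f)), so DoF = Df − Dn = 2·s·(s−f)·h / (h² − (s−f)²).
That is a quadratic in h: DoF·h² − 2·s·(s−f)·h − DoF·(s−f)² = 0 ⇒ h = (s−f)·(s + √(s² + DoF²)) / DoF = 426 × (440 + √(440² + 223²)) / 223 = 426 × (440 + 493.284) / 223 ≈ 1782.9 mm.
Then N = f²/(c·h) = 14² / (0.011 × 1782.9) = 196 / 19.612 ≈ 9.99.

f/9.99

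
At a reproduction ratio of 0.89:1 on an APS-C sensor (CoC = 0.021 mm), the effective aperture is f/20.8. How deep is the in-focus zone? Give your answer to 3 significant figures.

At magnification m, DoF ≈ 2·N_eff·c/m² = 2 × 20.8 × 0.021 / 0.89² = 0.8736 / 0.7921 ≈ 1.1 mm.

1.10 mm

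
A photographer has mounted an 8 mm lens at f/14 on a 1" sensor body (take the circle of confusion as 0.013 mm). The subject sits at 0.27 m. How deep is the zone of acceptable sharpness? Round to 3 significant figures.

0.904 m

Hyperfocal distance H = f²/(N·c) + f = 8²/(14 × 0.013) + 8 = 64/0.182 + 8 ≈ 359.6 mm ≈ 0.360 m.
Near limit Dn = s·(H − f)/(H + s − 2f) = 270 × (359.6 − 8) / (359.6 + 270 − 2 × 8) = 270 × 351.6 / 613.6 ≈ 154.72 mm.
Far limit Df = s·(H − f)/(H − s) = 270 × (359.6 − 8) / (359.6 − 270) = 270 × 351.6 / 89.6 ≈ 1059.08 mm.
Depth of field = Df − Dn = 1059.08 − 154.72 ≈ 904.36 mm ≈ 0.904 m.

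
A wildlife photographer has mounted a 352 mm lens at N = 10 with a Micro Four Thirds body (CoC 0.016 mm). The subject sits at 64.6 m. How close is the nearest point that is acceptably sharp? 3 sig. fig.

59.7 m

Hyperfocal distance H = f²/(N·c) + f = 352²/(10 × 0.016) + 352 = 123904/0.16 + 352 ≈ 774752.0 mm ≈ 774.8 m.
Near limit Dn = s·(H − f)/(H + s − 2f) = 64600 × (774752.0 − 352) / (774752.0 + 64600 − 2 × 352) = 64600 × 774400.0 / 838648.0 ≈ 59651 mm ≈ 59.7 m.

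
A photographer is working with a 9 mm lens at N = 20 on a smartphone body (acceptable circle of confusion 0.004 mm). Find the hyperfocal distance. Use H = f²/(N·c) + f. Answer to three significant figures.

Hyperfocal distance H = f²/(N·c) + f = 9²/(20 × 0.004) + 9 = 81/0.08 + 9 ≈ 1021.5 mm ≈ 1.02 m.

1.02 m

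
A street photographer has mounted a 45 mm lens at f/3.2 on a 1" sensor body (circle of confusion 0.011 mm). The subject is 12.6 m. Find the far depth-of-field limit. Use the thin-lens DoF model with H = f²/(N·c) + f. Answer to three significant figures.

16.1 m

Hyperfocal distance H = f²/(N·c) + f = 45²/(3.2 × 0.011) + 45 = 2025/0.0352 + 45 ≈ 57573.4 mm ≈ 57.57 m.
Far limit Df = s·(H − f)/(H − s) = 12600 × (57573.4 − 45) / (57573.4 − 12600) = 12600 × 57528.4 / 44973.4 ≈ 16117 mm ≈ 16.1 m.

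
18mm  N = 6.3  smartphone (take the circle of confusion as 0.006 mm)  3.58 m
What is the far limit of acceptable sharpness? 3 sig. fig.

Hyperfocal distance H = f²/(N·c) + f = 18²/(6.3 × 0.006) + 18 = 324/0.0378 + 18 ≈ 8589.4 mm ≈ 8.589 m.
Far limit Df = s·(H − f)/(H − s) = 3580 × (8589.4 − 18) / (8589.4 − 3580) = 3580 × 8571.4 / 5009.4 ≈ 6125.6 mm ≈ 6.13 m.

6.13 m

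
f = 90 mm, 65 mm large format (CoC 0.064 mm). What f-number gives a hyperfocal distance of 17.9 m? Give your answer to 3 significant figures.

Rearrange H = f²/(N·c) + f for N: N = f² / ((H − f)·c).
N = 90² / ((17900 − 90) × 0.064) = 8100 / 1140 ≈ 7.11.

f/7.11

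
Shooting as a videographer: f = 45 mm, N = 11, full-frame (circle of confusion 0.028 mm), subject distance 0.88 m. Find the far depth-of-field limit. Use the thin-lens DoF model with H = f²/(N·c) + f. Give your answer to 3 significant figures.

1.01 m

Hyperfocal distance H = f²/(N·c) + f = 45²/(11 × 0.028) + 45 = 2025/0.308 + 45 ≈ 6619.7 mm ≈ 6.620 m.
Far limit Df = s·(H − f)/(H − s) = 880 × (6619.7 − 45) / (6619.7 − 880) = 880 × 6574.7 / 5739.7 ≈ 1008.0 mm ≈ 1.01 m.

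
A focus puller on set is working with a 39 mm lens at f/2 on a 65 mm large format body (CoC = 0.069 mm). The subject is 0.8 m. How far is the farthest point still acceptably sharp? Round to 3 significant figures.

Hyperfocal distance H = f²/(N·c) + f = 39²/(2 × 0.069) + 39 = 1521/0.138 + 39 ≈ 11060.7 mm ≈ 11.06 m.
Far limit Df = s·(H − f)/(H − s) = 800 × (11060.7 − 39) / (11060.7 − 800) = 800 × 11021.7 / 10260.7 ≈ 859.33 mm ≈ 0.859 m.

0.859 m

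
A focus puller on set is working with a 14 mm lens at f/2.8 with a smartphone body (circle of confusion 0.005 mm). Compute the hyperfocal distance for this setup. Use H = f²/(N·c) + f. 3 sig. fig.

14.0 m

Hyperfocal distance H = f²/(N·c) + f = 14²/(2.8 × 0.005) + 14 = 196/0.014 + 14 ≈ 14014.0 mm ≈ 14.0 m.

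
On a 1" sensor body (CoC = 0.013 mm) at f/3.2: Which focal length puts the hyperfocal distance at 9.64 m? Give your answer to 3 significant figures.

From H = f²/(N·c) + f, with f ≪ H: f ≈ √(H·N·c) = √(9640 × 3.2 × 0.013) = √401.02 ≈ 20.03 mm.
The +f correction barely moves this — solving exactly, f² + N·c·f − N·c·H = 0 ⇒ f = (−N·c + √((N·c)² + 4·N·c·H))/2 = (−0.0416 + √1604.1)/2 ≈ 20.005 mm, so f ≈ 20.0 mm.

20.0 mm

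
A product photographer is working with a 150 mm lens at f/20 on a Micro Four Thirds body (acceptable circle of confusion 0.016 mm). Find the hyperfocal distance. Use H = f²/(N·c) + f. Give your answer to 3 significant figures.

Hyperfocal distance H = f²/(N·c) + f = 150²/(20 × 0.016) + 150 = 22500/0.32 + 150 ≈ 70462.5 mm ≈ 70.5 m.

70.5 m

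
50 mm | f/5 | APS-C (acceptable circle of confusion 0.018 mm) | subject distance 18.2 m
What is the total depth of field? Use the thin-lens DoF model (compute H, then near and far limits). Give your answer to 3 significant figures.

Hyperfocal distance H = f²/(N·c) + f = 50²/(5 × 0.018) + 50 = 2500/0.09 + 50 ≈ 27827.8 mm ≈ 27.83 m.
Near limit Dn = s·(H − f)/(H + s − 2f) = 18200 × (27827.8 − 50) / (27827.8 + 18200 − 2 × 50) = 18200 × 27777.8 / 45927.8 ≈ 11008 mm.
Far limit Df = s·(H − f)/(H − s) = 18200 × (27827.8 − 50) / (27827.8 − 18200) = 18200 × 27777.8 / 9627.8 ≈ 52510 mm.
Depth of field = Df − Dn = 52510 − 11008 ≈ 41502 mm ≈ 41.5 m.

41.5 m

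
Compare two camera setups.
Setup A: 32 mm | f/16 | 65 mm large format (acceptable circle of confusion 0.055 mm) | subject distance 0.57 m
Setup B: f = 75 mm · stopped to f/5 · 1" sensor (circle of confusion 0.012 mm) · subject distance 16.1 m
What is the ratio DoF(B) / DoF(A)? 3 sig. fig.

Setup A: H = 32²/(16×0.055) + 32 ≈ 1195.6 mm; DoF = Df − Dn = 1060.16 − 389.79 ≈ 670.37 mm.
Setup B: H = 75²/(5×0.012) + 75 ≈ 93825.0 mm; DoF = Df − Dn = 19419.4 − 13749.7 ≈ 5669.7 mm.
Ratio = 5669.7 / 670.37 ≈ 8.46.

8.46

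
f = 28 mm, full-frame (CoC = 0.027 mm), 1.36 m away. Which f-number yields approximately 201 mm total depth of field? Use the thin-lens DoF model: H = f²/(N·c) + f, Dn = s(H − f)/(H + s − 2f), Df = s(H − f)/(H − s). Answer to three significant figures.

Write h = H − f = f²/(N·c). The thin-lens limits are Dn = s·h/(h + (s−f)) and Df = s·h/(h − (s−f)), so DoF = Df − Dn = 2·s·(s−f)·h / (h² − (s−f)²).
That is a quadratic in h: DoF·h² − 2·s·(s−f)·h − DoF·(s−f)² = 0 ⇒ h = (s−f)·(s + √(s² + DoF²)) / DoF = 1332 × (1360 + √(1360² + 201²)) / 201 = 1332 × (1360 + 1374.77) / 201 ≈ 18123 mm.
Then N = f²/(c·h) = 28² / (0.027 × 18123) = 784 / 489.32 ≈ 1.60.

f/1.60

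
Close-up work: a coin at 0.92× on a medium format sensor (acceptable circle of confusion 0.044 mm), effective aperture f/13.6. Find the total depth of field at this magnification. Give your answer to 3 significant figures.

At magnification m, DoF ≈ 2·N_eff·c/m² = 2 × 13.6 × 0.044 / 0.92² = 1.197 / 0.8464 ≈ 1.41 mm.

1.41 mm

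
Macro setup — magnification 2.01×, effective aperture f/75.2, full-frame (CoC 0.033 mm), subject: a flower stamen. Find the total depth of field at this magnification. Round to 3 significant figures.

1.23 mm

At magnification m, DoF ≈ 2·N_eff·c/m² = 2 × 75.2 × 0.033 / 2.01² = 4.963 / 4.04 ≈ 1.23 mm.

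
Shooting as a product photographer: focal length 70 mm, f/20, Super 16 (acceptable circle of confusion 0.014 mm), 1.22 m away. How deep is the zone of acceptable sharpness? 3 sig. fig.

Hyperfocal distance H = f²/(N·c) + f = 70²/(20 × 0.014) + 70 = 4900/0.28 + 70 ≈ 17570.0 mm ≈ 17.57 m.
Near limit Dn = s·(H − f)/(H + s − 2f) = 1220 × (17570.0 − 70) / (17570.0 + 1220 − 2 × 70) = 1220 × 17500.0 / 18650.0 ≈ 1144.77 mm.
Far limit Df = s·(H − f)/(H − s) = 1220 × (17570.0 − 70) / (17570.0 − 1220) = 1220 × 17500.0 / 16350.0 ≈ 1305.81 mm.
Depth of field = Df − Dn = 1305.81 − 1144.77 ≈ 161.04 mm.

161 mm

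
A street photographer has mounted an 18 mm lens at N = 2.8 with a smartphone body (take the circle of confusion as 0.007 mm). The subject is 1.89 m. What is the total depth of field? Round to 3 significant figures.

434 mm

Hyperfocal distance H = f²/(N·c) + f = 18²/(2.8 × 0.007) + 18 = 324/0.0196 + 18 ≈ 16548.6 mm ≈ 16.55 m.
Near limit Dn = s·(H − f)/(H + s − 2f) = 1890 × (16548.6 − 18) / (16548.6 + 1890 − 2 × 18) = 1890 × 16530.6 / 18402.6 ≈ 1697.74 mm.
Far limit Df = s·(H − f)/(H − s) = 1890 × (16548.6 − 18) / (16548.6 − 1890) = 1890 × 16530.6 / 14658.6 ≈ 2131.37 mm.
Depth of field = Df − Dn = 2131.37 − 1697.74 ≈ 433.63 mm.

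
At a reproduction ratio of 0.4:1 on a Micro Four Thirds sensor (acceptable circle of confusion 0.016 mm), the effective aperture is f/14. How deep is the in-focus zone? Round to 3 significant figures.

At magnification m, DoF ≈ 2·N_eff·c/m² = 2 × 14 × 0.016 / 0.4² = 0.448 / 0.16 ≈ 2.8 mm.

2.80 mm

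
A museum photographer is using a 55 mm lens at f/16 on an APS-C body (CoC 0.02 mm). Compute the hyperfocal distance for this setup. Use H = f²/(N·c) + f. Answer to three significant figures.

Hyperfocal distance H = f²/(N·c) + f = 55²/(16 × 0.02) + 55 = 3025/0.32 + 55 ≈ 9508.1 mm ≈ 9.51 m.

9.51 m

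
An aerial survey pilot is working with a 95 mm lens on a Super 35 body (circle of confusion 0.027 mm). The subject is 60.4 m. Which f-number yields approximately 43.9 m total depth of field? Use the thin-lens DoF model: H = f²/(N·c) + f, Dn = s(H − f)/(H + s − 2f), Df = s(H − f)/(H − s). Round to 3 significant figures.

Write h = H − f = f²/(N·c). The thin-lens limits are Dn = s·h/(h + (s−f)) and Df = s·h/(h − (s−f)), so DoF = Df − Dn = 2·s·(s−f)·h / (h² − (s−f)²).
That is a quadratic in h: DoF·h² − 2·s·(s−f)·h − DoF·(s−f)² = 0 ⇒ h = (s−f)·(s + √(s² + DoF²)) / DoF = 60305 × (60400 + √(60400² + 43900²)) / 43900 = 60305 × (60400 + 74668.4) / 43900 ≈ 185542 mm.
Then N = f²/(c·h) = 95² / (0.027 × 185542) = 9025 / 5009.6 ≈ 1.80.

f/1.80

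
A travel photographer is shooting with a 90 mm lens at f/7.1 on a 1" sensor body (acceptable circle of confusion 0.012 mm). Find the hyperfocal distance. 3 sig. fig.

Hyperfocal distance H = f²/(N·c) + f = 90²/(7.1 × 0.012) + 90 = 8100/0.0852 + 90 ≈ 95160.4 mm ≈ 95.2 m.

95.2 m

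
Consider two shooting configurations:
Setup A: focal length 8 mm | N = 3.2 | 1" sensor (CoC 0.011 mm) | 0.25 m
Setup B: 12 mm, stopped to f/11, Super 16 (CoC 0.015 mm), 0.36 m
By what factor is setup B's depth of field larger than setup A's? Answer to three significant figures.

5.04

Setup A: H = 8²/(3.2×0.011) + 8 ≈ 1826.2 mm; DoF = Df − Dn = 288.384 − 220.634 ≈ 67.750 mm.
Setup B: H = 12²/(11×0.015) + 12 ≈ 884.7 mm; DoF = Df − Dn = 598.75 − 257.37 ≈ 341.38 mm.
Ratio = 341.38 / 67.750 ≈ 5.04.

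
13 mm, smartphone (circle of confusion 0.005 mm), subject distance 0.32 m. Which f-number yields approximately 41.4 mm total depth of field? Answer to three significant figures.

f/7.09

Write h = H − f = f²/(N·c). The thin-lens limits are Dn = s·h/(h + (s−f)) and Df = s·h/(h − (s−f)), so DoF = Df − Dn = 2·s·(s−f)·h / (h² − (s−f)²).
That is a quadratic in h: DoF·h² − 2·s·(s−f)·h − DoF·(s−f)² = 0 ⇒ h = (s−f)·(s + √(s² + DoF²)) / DoF = 307 × (320 + √(320² + 41.4²)) / 41.4 = 307 × (320 + 322.667) / 41.4 ≈ 4765.7 mm.
Then N = f²/(c·h) = 13² / (0.005 × 4765.7) = 169 / 23.828 ≈ 7.09.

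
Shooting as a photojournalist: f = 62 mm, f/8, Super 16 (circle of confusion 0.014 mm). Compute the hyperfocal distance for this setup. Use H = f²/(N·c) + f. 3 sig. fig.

Hyperfocal distance H = f²/(N·c) + f = 62²/(8 × 0.014) + 62 = 3844/0.112 + 62 ≈ 34383.4 mm ≈ 34.4 m.

34.4 m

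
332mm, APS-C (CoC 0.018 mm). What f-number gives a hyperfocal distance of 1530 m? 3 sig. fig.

Rearrange H = f²/(N·c) + f for N: N = f² / ((H − f)·c).
N = 332² / ((1530000 − 332) × 0.018) = 110224 / 27534 ≈ 4.

f/4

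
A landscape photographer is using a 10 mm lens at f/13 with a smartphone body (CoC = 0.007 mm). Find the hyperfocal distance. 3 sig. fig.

1.11 m

Hyperfocal distance H = f²/(N·c) + f = 10²/(13 × 0.007) + 10 = 100/0.091 + 10 ≈ 1108.9 mm ≈ 1.11 m.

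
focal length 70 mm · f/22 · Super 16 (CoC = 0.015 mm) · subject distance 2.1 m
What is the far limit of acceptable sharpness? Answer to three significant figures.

Hyperfocal distance H = f²/(N·c) + f = 70²/(22 × 0.015) + 70 = 4900/0.33 + 70 ≈ 14918.5 mm ≈ 14.92 m.
Far limit Df = s·(H − f)/(H − s) = 2100 × (14918.5 − 70) / (14918.5 − 2100) = 2100 × 14848.5 / 12818.5 ≈ 2432.6 mm ≈ 2.43 m.

2.43 m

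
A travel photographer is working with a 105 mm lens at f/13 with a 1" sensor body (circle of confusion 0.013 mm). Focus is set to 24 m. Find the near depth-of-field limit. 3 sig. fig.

17.6 m

Hyperfocal distance H = f²/(N·c) + f = 105²/(13 × 0.013) + 105 = 11025/0.169 + 105 ≈ 65341.7 mm ≈ 65.34 m.
Near limit Dn = s·(H − f)/(H + s − 2f) = 24000 × (65341.7 − 105) / (65341.7 + 24000 − 2 × 105) = 24000 × 65236.7 / 89131.7 ≈ 17566 mm ≈ 17.6 m.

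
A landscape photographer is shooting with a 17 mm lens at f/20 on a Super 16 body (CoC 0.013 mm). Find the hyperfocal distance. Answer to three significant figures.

1.13 m

Hyperfocal distance H = f²/(N·c) + f = 17²/(20 × 0.013) + 17 = 289/0.26 + 17 ≈ 1128.5 mm ≈ 1.13 m.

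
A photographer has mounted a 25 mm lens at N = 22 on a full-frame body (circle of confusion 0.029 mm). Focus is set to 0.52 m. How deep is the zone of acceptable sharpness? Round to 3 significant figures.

0.706 m

Hyperfocal distance H = f²/(N·c) + f = 25²/(22 × 0.029) + 25 = 625/0.638 + 25 ≈ 1004.6 mm ≈ 1.005 m.
Near limit Dn = s·(H − f)/(H + s − 2f) = 520 × (1004.6 − 25) / (1004.6 + 520 − 2 × 25) = 520 × 979.6 / 1474.6 ≈ 345.45 mm.
Far limit Df = s·(H − f)/(H − s) = 520 × (1004.6 − 25) / (1004.6 − 520) = 520 × 979.6 / 484.6 ≈ 1051.13 mm.
Depth of field = Df − Dn = 1051.13 − 345.45 ≈ 705.68 mm ≈ 0.706 m.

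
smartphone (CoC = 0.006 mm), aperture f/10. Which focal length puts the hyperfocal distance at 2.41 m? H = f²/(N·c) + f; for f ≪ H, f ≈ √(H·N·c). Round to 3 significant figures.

12.0 mm

From H = f²/(N·c) + f, with f ≪ H: f ≈ √(H·N·c) = √(2410 × 10 × 0.006) = √144.60 ≈ 12.02 mm.
The +f correction barely moves this — solving exactly, f² + N·c·f − N·c·H = 0 ⇒ f = (−N·c + √((N·c)² + 4·N·c·H))/2 = (−0.06 + √578.40)/2 ≈ 11.995 mm, so f ≈ 12.0 mm.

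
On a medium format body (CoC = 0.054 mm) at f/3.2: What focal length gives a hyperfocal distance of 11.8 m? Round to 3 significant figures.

From H = f²/(N·c) + f, with f ≪ H: f ≈ √(H·N·c) = √(11800 × 3.2 × 0.054) = √2039.0 ≈ 45.16 mm.
Exact: f² + N·c·f − N·c·H = 0 ⇒ f = (−N·c + √((N·c)² + 4·N·c·H))/2 = (−0.1728 + √8156.2)/2 ≈ 45.069 mm ≈ 45.1 mm.

45.1 mm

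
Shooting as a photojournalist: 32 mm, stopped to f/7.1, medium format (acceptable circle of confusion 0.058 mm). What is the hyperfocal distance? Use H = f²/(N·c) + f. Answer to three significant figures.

Hyperfocal distance H = f²/(N·c) + f = 32²/(7.1 × 0.058) + 32 = 1024/0.4118 + 32 ≈ 2518.6 mm ≈ 2.52 m.

2.52 m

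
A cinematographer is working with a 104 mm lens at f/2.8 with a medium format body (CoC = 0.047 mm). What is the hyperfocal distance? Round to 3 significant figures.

82.3 m

Hyperfocal distance H = f²/(N·c) + f = 104²/(2.8 × 0.047) + 104 = 10816/0.1316 + 104 ≈ 82292.4 mm ≈ 82.3 m.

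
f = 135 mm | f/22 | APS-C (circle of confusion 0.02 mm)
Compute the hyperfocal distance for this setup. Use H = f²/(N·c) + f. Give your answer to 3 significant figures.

41.6 m

Hyperfocal distance H = f²/(N·c) + f = 135²/(22 × 0.02) + 135 = 18225/0.44 + 135 ≈ 41555.5 mm ≈ 41.6 m.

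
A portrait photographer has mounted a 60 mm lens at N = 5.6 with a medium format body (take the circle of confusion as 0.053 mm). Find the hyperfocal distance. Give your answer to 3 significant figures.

Hyperfocal distance H = f²/(N·c) + f = 60²/(5.6 × 0.053) + 60 = 3600/0.2968 + 60 ≈ 12189.4 mm ≈ 12.2 m.

12.2 m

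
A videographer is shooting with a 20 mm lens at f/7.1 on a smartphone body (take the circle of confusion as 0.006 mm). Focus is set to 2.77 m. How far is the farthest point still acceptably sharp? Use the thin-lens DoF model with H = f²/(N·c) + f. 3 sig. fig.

3.92 m

Hyperfocal distance H = f²/(N·c) + f = 20²/(7.1 × 0.006) + 20 = 400/0.0426 + 20 ≈ 9409.7 mm ≈ 9.410 m.
Far limit Df = s·(H − f)/(H − s) = 2770 × (9409.7 − 20) / (9409.7 − 2770) = 2770 × 9389.7 / 6639.7 ≈ 3917.3 mm ≈ 3.92 m.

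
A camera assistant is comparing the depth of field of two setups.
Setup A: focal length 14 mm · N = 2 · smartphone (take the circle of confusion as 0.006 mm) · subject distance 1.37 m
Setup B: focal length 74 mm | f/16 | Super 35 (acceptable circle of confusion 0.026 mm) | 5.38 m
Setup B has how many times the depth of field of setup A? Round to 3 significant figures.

22.6

Setup A: H = 14²/(2×0.006) + 14 ≈ 16347.3 mm; DoF = Df − Dn = 1494.04 − 1264.98 ≈ 229.06 mm.
Setup B: H = 74²/(16×0.026) + 74 ≈ 13237.5 mm; DoF = Df − Dn = 9013.0 − 3834.4 ≈ 5178.6 mm.
Ratio = 5178.6 / 229.06 ≈ 22.6.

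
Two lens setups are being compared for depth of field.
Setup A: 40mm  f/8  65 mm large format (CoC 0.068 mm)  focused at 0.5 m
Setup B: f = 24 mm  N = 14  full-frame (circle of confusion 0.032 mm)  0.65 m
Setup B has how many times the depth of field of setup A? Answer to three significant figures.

5.17

Setup A: H = 40²/(8×0.068) + 40 ≈ 2981.2 mm; DoF = Df − Dn = 592.70 − 432.38 ≈ 160.32 mm.
Setup B: H = 24²/(14×0.032) + 24 ≈ 1309.7 mm; DoF = Df − Dn = 1266.78 − 437.15 ≈ 829.63 mm.
Ratio = 829.63 / 160.32 ≈ 5.17.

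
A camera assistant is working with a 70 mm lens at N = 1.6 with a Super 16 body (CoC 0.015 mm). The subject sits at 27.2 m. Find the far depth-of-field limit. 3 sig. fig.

31.4 m

Hyperfocal distance H = f²/(N·c) + f = 70²/(1.6 × 0.015) + 70 = 4900/0.024 + 70 ≈ 204236.7 mm ≈ 204.2 m.
Far limit Df = s·(H − f)/(H − s) = 27200 × (204236.7 − 70) / (204236.7 − 27200) = 27200 × 204166.7 / 177036.7 ≈ 31368 mm ≈ 31.4 m.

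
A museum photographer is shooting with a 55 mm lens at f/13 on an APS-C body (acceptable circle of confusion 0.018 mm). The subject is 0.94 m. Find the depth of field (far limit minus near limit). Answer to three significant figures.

Hyperfocal distance H = f²/(N·c) + f = 55²/(13 × 0.018) + 55 = 3025/0.234 + 55 ≈ 12982.4 mm ≈ 12.98 m.
Near limit Dn = s·(H − f)/(H + s − 2f) = 940 × (12982.4 − 55) / (12982.4 + 940 − 2 × 55) = 940 × 12927.4 / 13812.4 ≈ 879.77 mm.
Far limit Df = s·(H − f)/(H − s) = 940 × (12982.4 − 55) / (12982.4 − 940) = 940 × 12927.4 / 12042.4 ≈ 1009.08 mm.
Depth of field = Df − Dn = 1009.08 − 879.77 ≈ 129.31 mm.

129 mm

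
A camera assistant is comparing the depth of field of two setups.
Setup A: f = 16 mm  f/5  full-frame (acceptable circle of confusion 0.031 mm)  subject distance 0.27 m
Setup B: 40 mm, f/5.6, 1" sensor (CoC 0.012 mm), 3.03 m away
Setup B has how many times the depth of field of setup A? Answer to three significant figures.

9.09

Setup A: H = 16²/(5×0.031) + 16 ≈ 1667.6 mm; DoF = Df − Dn = 319.069 − 234.012 ≈ 85.057 mm.
Setup B: H = 40²/(5.6×0.012) + 40 ≈ 23849.5 mm; DoF = Df − Dn = 3465.15 − 2691.95 ≈ 773.20 mm.
Ratio = 773.20 / 85.057 ≈ 9.09.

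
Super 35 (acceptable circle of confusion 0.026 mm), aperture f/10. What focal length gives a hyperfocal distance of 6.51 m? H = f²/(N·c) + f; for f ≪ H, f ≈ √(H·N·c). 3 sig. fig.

41.0 mm

From H = f²/(N·c) + f, with f ≪ H: f ≈ √(H·N·c) = √(6510 × 10 × 0.026) = √1692.6 ≈ 41.14 mm.
Exact: f² + N·c·f − N·c·H = 0 ⇒ f = (−N·c + √((N·c)² + 4·N·c·H))/2 = (−0.26 + √6770.5)/2 ≈ 41.011 mm ≈ 41.0 mm.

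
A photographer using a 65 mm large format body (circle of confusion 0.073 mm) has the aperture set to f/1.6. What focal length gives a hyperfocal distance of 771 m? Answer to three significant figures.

300 mm

From H = f²/(N·c) + f, with f ≪ H: f ≈ √(H·N·c) = √(771000 × 1.6 × 0.073) = √90053 ≈ 300.1 mm.
The +f correction barely moves this — solving exactly, f² + N·c·f − N·c·H = 0 ⇒ f = (−N·c + √((N·c)² + 4·N·c·H))/2 = (−0.1168 + √360211)/2 ≈ 300.03 mm, so f ≈ 300 mm.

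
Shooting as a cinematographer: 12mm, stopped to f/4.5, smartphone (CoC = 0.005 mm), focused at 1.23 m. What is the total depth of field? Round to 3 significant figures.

Hyperfocal distance H = f²/(N·c) + f = 12²/(4.5 × 0.005) + 12 = 144/0.0225 + 12 ≈ 6412.0 mm ≈ 6.412 m.
Near limit Dn = s·(H − f)/(H + s − 2f) = 1230 × (6412.0 − 12) / (6412.0 + 1230 − 2 × 12) = 1230 × 6400.0 / 7618.0 ≈ 1033.34 mm.
Far limit Df = s·(H − f)/(H − s) = 1230 × (6412.0 − 12) / (6412.0 − 1230) = 1230 × 6400.0 / 5182.0 ≈ 1519.10 mm.
Depth of field = Df − Dn = 1519.10 − 1033.34 ≈ 485.76 mm.

486 mm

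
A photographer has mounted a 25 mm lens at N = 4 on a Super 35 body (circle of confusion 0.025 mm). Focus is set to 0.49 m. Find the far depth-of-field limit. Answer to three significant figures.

0.529 m

Hyperfocal distance H = f²/(N·c) + f = 25²/(4 × 0.025) + 25 = 625/0.1 + 25 ≈ 6275.0 mm ≈ 6.275 m.
Far limit Df = s·(H − f)/(H − s) = 490 × (6275.0 − 25) / (6275.0 − 490) = 490 × 6250.0 / 5785.0 ≈ 529.39 mm ≈ 0.529 m.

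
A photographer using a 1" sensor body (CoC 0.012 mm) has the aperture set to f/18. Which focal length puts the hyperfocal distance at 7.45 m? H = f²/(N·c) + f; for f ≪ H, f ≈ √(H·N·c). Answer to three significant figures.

40.0 mm

From H = f²/(N·c) + f, with f ≪ H: f ≈ √(H·N·c) = √(7450 × 18 × 0.012) = √1609.2 ≈ 40.11 mm.
Exact: f² + N·c·f − N·c·H = 0 ⇒ f = (−N·c + √((N·c)² + 4·N·c·H))/2 = (−0.216 + √6436.8)/2 ≈ 40.007 mm ≈ 40.0 mm.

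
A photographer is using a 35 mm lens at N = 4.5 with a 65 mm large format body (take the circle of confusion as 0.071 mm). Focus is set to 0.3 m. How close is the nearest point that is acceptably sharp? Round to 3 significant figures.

281 mm

Hyperfocal distance H = f²/(N·c) + f = 35²/(4.5 × 0.071) + 35 = 1225/0.3195 + 35 ≈ 3869.1 mm ≈ 3.869 m.
Near limit Dn = s·(H − f)/(H + s − 2f) = 300 × (3869.1 − 35) / (3869.1 + 300 − 2 × 35) = 300 × 3834.1 / 4099.1 ≈ 280.61 mm.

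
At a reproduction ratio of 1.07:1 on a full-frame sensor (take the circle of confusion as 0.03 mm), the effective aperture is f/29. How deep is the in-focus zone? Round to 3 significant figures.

At magnification m, DoF ≈ 2·N_eff·c/m² = 2 × 29 × 0.03 / 1.07² = 1.74 / 1.145 ≈ 1.52 mm.

1.52 mm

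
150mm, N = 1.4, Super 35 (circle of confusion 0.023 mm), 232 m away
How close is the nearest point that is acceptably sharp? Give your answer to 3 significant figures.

174 m

Hyperfocal distance H = f²/(N·c) + f = 150²/(1.4 × 0.023) + 150 = 22500/0.0322 + 150 ≈ 698907.8 mm ≈ 698.9 m.
Near limit Dn = s·(H − f)/(H + s − 2f) = 232000 × (698907.8 − 150) / (698907.8 + 232000 − 2 × 150) = 232000 × 698757.8 / 930607.8 ≈ 174200 mm ≈ 174 m.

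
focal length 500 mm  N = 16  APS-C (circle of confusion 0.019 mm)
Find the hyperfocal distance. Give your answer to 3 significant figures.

Hyperfocal distance H = f²/(N·c) + f = 500²/(16 × 0.019) + 500 = 250000/0.304 + 500 ≈ 822868.4 mm ≈ 823 m.

823 m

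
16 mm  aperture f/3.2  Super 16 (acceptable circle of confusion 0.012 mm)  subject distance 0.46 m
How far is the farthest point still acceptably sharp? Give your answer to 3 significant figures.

493 mm

Hyperfocal distance H = f²/(N·c) + f = 16²/(3.2 × 0.012) + 16 = 256/0.0384 + 16 ≈ 6682.7 mm ≈ 6.683 m.
Far limit Df = s·(H − f)/(H − s) = 460 × (6682.7 − 16) / (6682.7 − 460) = 460 × 6666.7 / 6222.7 ≈ 492.82 mm.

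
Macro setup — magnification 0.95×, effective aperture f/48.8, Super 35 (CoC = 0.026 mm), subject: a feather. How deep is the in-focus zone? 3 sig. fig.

2.81 mm

At magnification m, DoF ≈ 2·N_eff·c/m² = 2 × 48.8 × 0.026 / 0.95² = 2.538 / 0.9025 ≈ 2.81 mm.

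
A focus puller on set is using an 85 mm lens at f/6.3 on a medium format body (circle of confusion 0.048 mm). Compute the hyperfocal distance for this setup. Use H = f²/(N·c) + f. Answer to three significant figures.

Hyperfocal distance H = f²/(N·c) + f = 85²/(6.3 × 0.048) + 85 = 7225/0.3024 + 85 ≈ 23977.2 mm ≈ 24.0 m.

24.0 m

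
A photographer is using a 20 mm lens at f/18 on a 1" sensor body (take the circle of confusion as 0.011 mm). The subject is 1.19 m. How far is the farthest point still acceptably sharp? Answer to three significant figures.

2.83 m

Hyperfocal distance H = f²/(N·c) + f = 20²/(18 × 0.011) + 20 = 400/0.198 + 20 ≈ 2040.2 mm ≈ 2.040 m.
Far limit Df = s·(H − f)/(H − s) = 1190 × (2040.2 − 20) / (2040.2 − 1190) = 1190 × 2020.2 / 850.2 ≈ 2827.6 mm ≈ 2.83 m.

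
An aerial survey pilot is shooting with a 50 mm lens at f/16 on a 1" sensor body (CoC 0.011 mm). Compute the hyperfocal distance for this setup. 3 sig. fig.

Hyperfocal distance H = f²/(N·c) + f = 50²/(16 × 0.011) + 50 = 2500/0.176 + 50 ≈ 14254.5 mm ≈ 14.3 m.

14.3 m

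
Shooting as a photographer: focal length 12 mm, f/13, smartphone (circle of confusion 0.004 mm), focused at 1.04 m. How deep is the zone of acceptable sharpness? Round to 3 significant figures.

0.896 m

Hyperfocal distance H = f²/(N·c) + f = 12²/(13 × 0.004) + 12 = 144/0.052 + 12 ≈ 2781.2 mm ≈ 2.781 m.
Near limit Dn = s·(H − f)/(H + s − 2f) = 1040 × (2781.2 − 12) / (2781.2 + 1040 − 2 × 12) = 1040 × 2769.2 / 3797.2 ≈ 758.45 mm.
Far limit Df = s·(H − f)/(H − s) = 1040 × (2781.2 − 12) / (2781.2 − 1040) = 1040 × 2769.2 / 1741.2 ≈ 1654.00 mm.
Depth of field = Df − Dn = 1654.00 − 758.45 ≈ 895.55 mm ≈ 0.896 m.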